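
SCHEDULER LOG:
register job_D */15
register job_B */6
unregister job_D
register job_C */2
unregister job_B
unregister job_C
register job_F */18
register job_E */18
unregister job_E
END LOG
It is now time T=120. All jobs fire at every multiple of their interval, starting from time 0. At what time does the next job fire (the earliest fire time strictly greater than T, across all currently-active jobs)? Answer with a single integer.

Op 1: register job_D */15 -> active={job_D:*/15}
Op 2: register job_B */6 -> active={job_B:*/6, job_D:*/15}
Op 3: unregister job_D -> active={job_B:*/6}
Op 4: register job_C */2 -> active={job_B:*/6, job_C:*/2}
Op 5: unregister job_B -> active={job_C:*/2}
Op 6: unregister job_C -> active={}
Op 7: register job_F */18 -> active={job_F:*/18}
Op 8: register job_E */18 -> active={job_E:*/18, job_F:*/18}
Op 9: unregister job_E -> active={job_F:*/18}
  job_F: interval 18, next fire after T=120 is 126
Earliest fire time = 126 (job job_F)

Answer: 126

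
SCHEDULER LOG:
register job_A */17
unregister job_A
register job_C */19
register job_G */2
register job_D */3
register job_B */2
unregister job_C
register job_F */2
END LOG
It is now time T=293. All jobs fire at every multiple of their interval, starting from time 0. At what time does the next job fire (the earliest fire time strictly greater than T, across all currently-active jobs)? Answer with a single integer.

Op 1: register job_A */17 -> active={job_A:*/17}
Op 2: unregister job_A -> active={}
Op 3: register job_C */19 -> active={job_C:*/19}
Op 4: register job_G */2 -> active={job_C:*/19, job_G:*/2}
Op 5: register job_D */3 -> active={job_C:*/19, job_D:*/3, job_G:*/2}
Op 6: register job_B */2 -> active={job_B:*/2, job_C:*/19, job_D:*/3, job_G:*/2}
Op 7: unregister job_C -> active={job_B:*/2, job_D:*/3, job_G:*/2}
Op 8: register job_F */2 -> active={job_B:*/2, job_D:*/3, job_F:*/2, job_G:*/2}
  job_B: interval 2, next fire after T=293 is 294
  job_D: interval 3, next fire after T=293 is 294
  job_F: interval 2, next fire after T=293 is 294
  job_G: interval 2, next fire after T=293 is 294
Earliest fire time = 294 (job job_B)

Answer: 294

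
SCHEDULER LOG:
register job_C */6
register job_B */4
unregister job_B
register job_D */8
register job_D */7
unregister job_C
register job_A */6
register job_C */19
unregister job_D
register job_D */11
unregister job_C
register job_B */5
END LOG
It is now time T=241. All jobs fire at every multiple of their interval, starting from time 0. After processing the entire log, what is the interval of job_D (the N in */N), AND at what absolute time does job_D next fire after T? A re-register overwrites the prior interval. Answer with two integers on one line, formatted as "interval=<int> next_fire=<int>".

Op 1: register job_C */6 -> active={job_C:*/6}
Op 2: register job_B */4 -> active={job_B:*/4, job_C:*/6}
Op 3: unregister job_B -> active={job_C:*/6}
Op 4: register job_D */8 -> active={job_C:*/6, job_D:*/8}
Op 5: register job_D */7 -> active={job_C:*/6, job_D:*/7}
Op 6: unregister job_C -> active={job_D:*/7}
Op 7: register job_A */6 -> active={job_A:*/6, job_D:*/7}
Op 8: register job_C */19 -> active={job_A:*/6, job_C:*/19, job_D:*/7}
Op 9: unregister job_D -> active={job_A:*/6, job_C:*/19}
Op 10: register job_D */11 -> active={job_A:*/6, job_C:*/19, job_D:*/11}
Op 11: unregister job_C -> active={job_A:*/6, job_D:*/11}
Op 12: register job_B */5 -> active={job_A:*/6, job_B:*/5, job_D:*/11}
Final interval of job_D = 11
Next fire of job_D after T=241: (241//11+1)*11 = 242

Answer: interval=11 next_fire=242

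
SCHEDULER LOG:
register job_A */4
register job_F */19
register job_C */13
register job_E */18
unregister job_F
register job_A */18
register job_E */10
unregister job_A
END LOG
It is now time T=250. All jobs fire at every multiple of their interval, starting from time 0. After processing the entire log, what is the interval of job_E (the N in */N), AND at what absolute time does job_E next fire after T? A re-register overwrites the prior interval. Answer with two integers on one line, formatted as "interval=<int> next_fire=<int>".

Answer: interval=10 next_fire=260

Derivation:
Op 1: register job_A */4 -> active={job_A:*/4}
Op 2: register job_F */19 -> active={job_A:*/4, job_F:*/19}
Op 3: register job_C */13 -> active={job_A:*/4, job_C:*/13, job_F:*/19}
Op 4: register job_E */18 -> active={job_A:*/4, job_C:*/13, job_E:*/18, job_F:*/19}
Op 5: unregister job_F -> active={job_A:*/4, job_C:*/13, job_E:*/18}
Op 6: register job_A */18 -> active={job_A:*/18, job_C:*/13, job_E:*/18}
Op 7: register job_E */10 -> active={job_A:*/18, job_C:*/13, job_E:*/10}
Op 8: unregister job_A -> active={job_C:*/13, job_E:*/10}
Final interval of job_E = 10
Next fire of job_E after T=250: (250//10+1)*10 = 260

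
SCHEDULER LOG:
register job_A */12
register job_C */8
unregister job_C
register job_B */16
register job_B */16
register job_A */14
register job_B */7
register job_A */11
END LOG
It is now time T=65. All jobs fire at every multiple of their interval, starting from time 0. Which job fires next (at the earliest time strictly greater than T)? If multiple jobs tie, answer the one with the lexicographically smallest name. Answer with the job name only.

Op 1: register job_A */12 -> active={job_A:*/12}
Op 2: register job_C */8 -> active={job_A:*/12, job_C:*/8}
Op 3: unregister job_C -> active={job_A:*/12}
Op 4: register job_B */16 -> active={job_A:*/12, job_B:*/16}
Op 5: register job_B */16 -> active={job_A:*/12, job_B:*/16}
Op 6: register job_A */14 -> active={job_A:*/14, job_B:*/16}
Op 7: register job_B */7 -> active={job_A:*/14, job_B:*/7}
Op 8: register job_A */11 -> active={job_A:*/11, job_B:*/7}
  job_A: interval 11, next fire after T=65 is 66
  job_B: interval 7, next fire after T=65 is 70
Earliest = 66, winner (lex tiebreak) = job_A

Answer: job_A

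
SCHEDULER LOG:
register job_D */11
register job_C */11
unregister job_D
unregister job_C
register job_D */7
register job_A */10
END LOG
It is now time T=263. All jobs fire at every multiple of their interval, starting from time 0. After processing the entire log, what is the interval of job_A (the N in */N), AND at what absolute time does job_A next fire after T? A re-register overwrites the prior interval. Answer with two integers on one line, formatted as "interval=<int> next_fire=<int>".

Answer: interval=10 next_fire=270

Derivation:
Op 1: register job_D */11 -> active={job_D:*/11}
Op 2: register job_C */11 -> active={job_C:*/11, job_D:*/11}
Op 3: unregister job_D -> active={job_C:*/11}
Op 4: unregister job_C -> active={}
Op 5: register job_D */7 -> active={job_D:*/7}
Op 6: register job_A */10 -> active={job_A:*/10, job_D:*/7}
Final interval of job_A = 10
Next fire of job_A after T=263: (263//10+1)*10 = 270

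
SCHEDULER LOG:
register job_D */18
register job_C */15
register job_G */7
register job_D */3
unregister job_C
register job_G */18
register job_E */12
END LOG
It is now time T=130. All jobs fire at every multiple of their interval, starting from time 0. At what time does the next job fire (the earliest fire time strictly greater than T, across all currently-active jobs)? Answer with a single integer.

Answer: 132

Derivation:
Op 1: register job_D */18 -> active={job_D:*/18}
Op 2: register job_C */15 -> active={job_C:*/15, job_D:*/18}
Op 3: register job_G */7 -> active={job_C:*/15, job_D:*/18, job_G:*/7}
Op 4: register job_D */3 -> active={job_C:*/15, job_D:*/3, job_G:*/7}
Op 5: unregister job_C -> active={job_D:*/3, job_G:*/7}
Op 6: register job_G */18 -> active={job_D:*/3, job_G:*/18}
Op 7: register job_E */12 -> active={job_D:*/3, job_E:*/12, job_G:*/18}
  job_D: interval 3, next fire after T=130 is 132
  job_E: interval 12, next fire after T=130 is 132
  job_G: interval 18, next fire after T=130 is 144
Earliest fire time = 132 (job job_D)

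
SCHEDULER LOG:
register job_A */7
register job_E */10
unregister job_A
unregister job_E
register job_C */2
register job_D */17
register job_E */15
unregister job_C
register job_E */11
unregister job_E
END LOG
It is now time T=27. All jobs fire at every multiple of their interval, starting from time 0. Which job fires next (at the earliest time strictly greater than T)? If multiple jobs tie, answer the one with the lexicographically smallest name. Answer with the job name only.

Answer: job_D

Derivation:
Op 1: register job_A */7 -> active={job_A:*/7}
Op 2: register job_E */10 -> active={job_A:*/7, job_E:*/10}
Op 3: unregister job_A -> active={job_E:*/10}
Op 4: unregister job_E -> active={}
Op 5: register job_C */2 -> active={job_C:*/2}
Op 6: register job_D */17 -> active={job_C:*/2, job_D:*/17}
Op 7: register job_E */15 -> active={job_C:*/2, job_D:*/17, job_E:*/15}
Op 8: unregister job_C -> active={job_D:*/17, job_E:*/15}
Op 9: register job_E */11 -> active={job_D:*/17, job_E:*/11}
Op 10: unregister job_E -> active={job_D:*/17}
  job_D: interval 17, next fire after T=27 is 34
Earliest = 34, winner (lex tiebreak) = job_D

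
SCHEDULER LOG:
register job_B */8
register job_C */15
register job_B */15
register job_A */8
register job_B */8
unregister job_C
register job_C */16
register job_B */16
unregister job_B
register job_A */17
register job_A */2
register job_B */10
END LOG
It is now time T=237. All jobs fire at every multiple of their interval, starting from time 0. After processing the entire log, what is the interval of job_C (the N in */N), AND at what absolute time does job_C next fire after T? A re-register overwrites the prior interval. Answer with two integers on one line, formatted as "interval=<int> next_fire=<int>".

Answer: interval=16 next_fire=240

Derivation:
Op 1: register job_B */8 -> active={job_B:*/8}
Op 2: register job_C */15 -> active={job_B:*/8, job_C:*/15}
Op 3: register job_B */15 -> active={job_B:*/15, job_C:*/15}
Op 4: register job_A */8 -> active={job_A:*/8, job_B:*/15, job_C:*/15}
Op 5: register job_B */8 -> active={job_A:*/8, job_B:*/8, job_C:*/15}
Op 6: unregister job_C -> active={job_A:*/8, job_B:*/8}
Op 7: register job_C */16 -> active={job_A:*/8, job_B:*/8, job_C:*/16}
Op 8: register job_B */16 -> active={job_A:*/8, job_B:*/16, job_C:*/16}
Op 9: unregister job_B -> active={job_A:*/8, job_C:*/16}
Op 10: register job_A */17 -> active={job_A:*/17, job_C:*/16}
Op 11: register job_A */2 -> active={job_A:*/2, job_C:*/16}
Op 12: register job_B */10 -> active={job_A:*/2, job_B:*/10, job_C:*/16}
Final interval of job_C = 16
Next fire of job_C after T=237: (237//16+1)*16 = 240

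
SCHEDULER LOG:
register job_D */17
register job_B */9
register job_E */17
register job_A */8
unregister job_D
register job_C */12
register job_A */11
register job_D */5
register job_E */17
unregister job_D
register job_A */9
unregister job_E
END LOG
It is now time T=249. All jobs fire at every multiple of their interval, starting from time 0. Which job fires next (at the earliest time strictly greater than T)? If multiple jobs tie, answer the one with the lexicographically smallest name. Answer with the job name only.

Op 1: register job_D */17 -> active={job_D:*/17}
Op 2: register job_B */9 -> active={job_B:*/9, job_D:*/17}
Op 3: register job_E */17 -> active={job_B:*/9, job_D:*/17, job_E:*/17}
Op 4: register job_A */8 -> active={job_A:*/8, job_B:*/9, job_D:*/17, job_E:*/17}
Op 5: unregister job_D -> active={job_A:*/8, job_B:*/9, job_E:*/17}
Op 6: register job_C */12 -> active={job_A:*/8, job_B:*/9, job_C:*/12, job_E:*/17}
Op 7: register job_A */11 -> active={job_A:*/11, job_B:*/9, job_C:*/12, job_E:*/17}
Op 8: register job_D */5 -> active={job_A:*/11, job_B:*/9, job_C:*/12, job_D:*/5, job_E:*/17}
Op 9: register job_E */17 -> active={job_A:*/11, job_B:*/9, job_C:*/12, job_D:*/5, job_E:*/17}
Op 10: unregister job_D -> active={job_A:*/11, job_B:*/9, job_C:*/12, job_E:*/17}
Op 11: register job_A */9 -> active={job_A:*/9, job_B:*/9, job_C:*/12, job_E:*/17}
Op 12: unregister job_E -> active={job_A:*/9, job_B:*/9, job_C:*/12}
  job_A: interval 9, next fire after T=249 is 252
  job_B: interval 9, next fire after T=249 is 252
  job_C: interval 12, next fire after T=249 is 252
Earliest = 252, winner (lex tiebreak) = job_A

Answer: job_A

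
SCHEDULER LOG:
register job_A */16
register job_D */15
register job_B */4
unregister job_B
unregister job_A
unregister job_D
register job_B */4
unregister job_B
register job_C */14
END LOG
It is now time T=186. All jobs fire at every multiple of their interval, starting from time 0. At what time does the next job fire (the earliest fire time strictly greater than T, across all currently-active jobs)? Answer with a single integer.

Op 1: register job_A */16 -> active={job_A:*/16}
Op 2: register job_D */15 -> active={job_A:*/16, job_D:*/15}
Op 3: register job_B */4 -> active={job_A:*/16, job_B:*/4, job_D:*/15}
Op 4: unregister job_B -> active={job_A:*/16, job_D:*/15}
Op 5: unregister job_A -> active={job_D:*/15}
Op 6: unregister job_D -> active={}
Op 7: register job_B */4 -> active={job_B:*/4}
Op 8: unregister job_B -> active={}
Op 9: register job_C */14 -> active={job_C:*/14}
  job_C: interval 14, next fire after T=186 is 196
Earliest fire time = 196 (job job_C)

Answer: 196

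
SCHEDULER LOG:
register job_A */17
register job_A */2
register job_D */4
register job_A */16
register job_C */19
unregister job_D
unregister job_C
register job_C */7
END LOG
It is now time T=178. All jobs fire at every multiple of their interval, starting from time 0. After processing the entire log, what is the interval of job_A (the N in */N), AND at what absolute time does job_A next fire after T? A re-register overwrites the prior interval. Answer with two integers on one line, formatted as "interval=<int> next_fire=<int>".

Answer: interval=16 next_fire=192

Derivation:
Op 1: register job_A */17 -> active={job_A:*/17}
Op 2: register job_A */2 -> active={job_A:*/2}
Op 3: register job_D */4 -> active={job_A:*/2, job_D:*/4}
Op 4: register job_A */16 -> active={job_A:*/16, job_D:*/4}
Op 5: register job_C */19 -> active={job_A:*/16, job_C:*/19, job_D:*/4}
Op 6: unregister job_D -> active={job_A:*/16, job_C:*/19}
Op 7: unregister job_C -> active={job_A:*/16}
Op 8: register job_C */7 -> active={job_A:*/16, job_C:*/7}
Final interval of job_A = 16
Next fire of job_A after T=178: (178//16+1)*16 = 192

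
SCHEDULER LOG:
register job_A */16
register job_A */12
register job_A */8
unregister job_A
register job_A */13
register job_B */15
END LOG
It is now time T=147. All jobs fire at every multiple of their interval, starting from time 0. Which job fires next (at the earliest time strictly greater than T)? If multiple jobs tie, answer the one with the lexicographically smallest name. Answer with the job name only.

Op 1: register job_A */16 -> active={job_A:*/16}
Op 2: register job_A */12 -> active={job_A:*/12}
Op 3: register job_A */8 -> active={job_A:*/8}
Op 4: unregister job_A -> active={}
Op 5: register job_A */13 -> active={job_A:*/13}
Op 6: register job_B */15 -> active={job_A:*/13, job_B:*/15}
  job_A: interval 13, next fire after T=147 is 156
  job_B: interval 15, next fire after T=147 is 150
Earliest = 150, winner (lex tiebreak) = job_B

Answer: job_B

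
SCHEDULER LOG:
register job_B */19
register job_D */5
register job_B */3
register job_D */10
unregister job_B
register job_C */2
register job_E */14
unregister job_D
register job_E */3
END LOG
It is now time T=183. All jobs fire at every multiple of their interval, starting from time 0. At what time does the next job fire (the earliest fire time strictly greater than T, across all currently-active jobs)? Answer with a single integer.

Answer: 184

Derivation:
Op 1: register job_B */19 -> active={job_B:*/19}
Op 2: register job_D */5 -> active={job_B:*/19, job_D:*/5}
Op 3: register job_B */3 -> active={job_B:*/3, job_D:*/5}
Op 4: register job_D */10 -> active={job_B:*/3, job_D:*/10}
Op 5: unregister job_B -> active={job_D:*/10}
Op 6: register job_C */2 -> active={job_C:*/2, job_D:*/10}
Op 7: register job_E */14 -> active={job_C:*/2, job_D:*/10, job_E:*/14}
Op 8: unregister job_D -> active={job_C:*/2, job_E:*/14}
Op 9: register job_E */3 -> active={job_C:*/2, job_E:*/3}
  job_C: interval 2, next fire after T=183 is 184
  job_E: interval 3, next fire after T=183 is 186
Earliest fire time = 184 (job job_C)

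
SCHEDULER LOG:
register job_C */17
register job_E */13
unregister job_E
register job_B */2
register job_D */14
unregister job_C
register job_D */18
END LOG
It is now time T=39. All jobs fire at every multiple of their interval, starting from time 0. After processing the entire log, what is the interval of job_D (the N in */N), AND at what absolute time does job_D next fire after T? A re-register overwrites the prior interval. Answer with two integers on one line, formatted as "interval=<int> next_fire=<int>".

Op 1: register job_C */17 -> active={job_C:*/17}
Op 2: register job_E */13 -> active={job_C:*/17, job_E:*/13}
Op 3: unregister job_E -> active={job_C:*/17}
Op 4: register job_B */2 -> active={job_B:*/2, job_C:*/17}
Op 5: register job_D */14 -> active={job_B:*/2, job_C:*/17, job_D:*/14}
Op 6: unregister job_C -> active={job_B:*/2, job_D:*/14}
Op 7: register job_D */18 -> active={job_B:*/2, job_D:*/18}
Final interval of job_D = 18
Next fire of job_D after T=39: (39//18+1)*18 = 54

Answer: interval=18 next_fire=54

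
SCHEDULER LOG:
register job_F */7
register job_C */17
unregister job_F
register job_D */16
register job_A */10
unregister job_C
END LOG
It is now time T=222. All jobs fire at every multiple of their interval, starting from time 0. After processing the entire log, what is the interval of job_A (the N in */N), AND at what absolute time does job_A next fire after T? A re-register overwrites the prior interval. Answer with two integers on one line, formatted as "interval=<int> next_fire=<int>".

Op 1: register job_F */7 -> active={job_F:*/7}
Op 2: register job_C */17 -> active={job_C:*/17, job_F:*/7}
Op 3: unregister job_F -> active={job_C:*/17}
Op 4: register job_D */16 -> active={job_C:*/17, job_D:*/16}
Op 5: register job_A */10 -> active={job_A:*/10, job_C:*/17, job_D:*/16}
Op 6: unregister job_C -> active={job_A:*/10, job_D:*/16}
Final interval of job_A = 10
Next fire of job_A after T=222: (222//10+1)*10 = 230

Answer: interval=10 next_fire=230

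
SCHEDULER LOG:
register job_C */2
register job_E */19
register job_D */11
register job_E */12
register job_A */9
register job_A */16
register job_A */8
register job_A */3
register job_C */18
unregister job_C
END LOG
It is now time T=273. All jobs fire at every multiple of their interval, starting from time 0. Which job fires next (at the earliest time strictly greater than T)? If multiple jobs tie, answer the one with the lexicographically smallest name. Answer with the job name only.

Op 1: register job_C */2 -> active={job_C:*/2}
Op 2: register job_E */19 -> active={job_C:*/2, job_E:*/19}
Op 3: register job_D */11 -> active={job_C:*/2, job_D:*/11, job_E:*/19}
Op 4: register job_E */12 -> active={job_C:*/2, job_D:*/11, job_E:*/12}
Op 5: register job_A */9 -> active={job_A:*/9, job_C:*/2, job_D:*/11, job_E:*/12}
Op 6: register job_A */16 -> active={job_A:*/16, job_C:*/2, job_D:*/11, job_E:*/12}
Op 7: register job_A */8 -> active={job_A:*/8, job_C:*/2, job_D:*/11, job_E:*/12}
Op 8: register job_A */3 -> active={job_A:*/3, job_C:*/2, job_D:*/11, job_E:*/12}
Op 9: register job_C */18 -> active={job_A:*/3, job_C:*/18, job_D:*/11, job_E:*/12}
Op 10: unregister job_C -> active={job_A:*/3, job_D:*/11, job_E:*/12}
  job_A: interval 3, next fire after T=273 is 276
  job_D: interval 11, next fire after T=273 is 275
  job_E: interval 12, next fire after T=273 is 276
Earliest = 275, winner (lex tiebreak) = job_D

Answer: job_D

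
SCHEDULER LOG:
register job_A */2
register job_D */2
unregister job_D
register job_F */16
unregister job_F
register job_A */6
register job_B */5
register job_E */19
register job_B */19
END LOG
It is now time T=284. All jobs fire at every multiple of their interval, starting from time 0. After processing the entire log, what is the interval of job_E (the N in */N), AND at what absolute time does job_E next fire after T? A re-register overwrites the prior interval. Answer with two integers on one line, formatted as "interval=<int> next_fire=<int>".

Op 1: register job_A */2 -> active={job_A:*/2}
Op 2: register job_D */2 -> active={job_A:*/2, job_D:*/2}
Op 3: unregister job_D -> active={job_A:*/2}
Op 4: register job_F */16 -> active={job_A:*/2, job_F:*/16}
Op 5: unregister job_F -> active={job_A:*/2}
Op 6: register job_A */6 -> active={job_A:*/6}
Op 7: register job_B */5 -> active={job_A:*/6, job_B:*/5}
Op 8: register job_E */19 -> active={job_A:*/6, job_B:*/5, job_E:*/19}
Op 9: register job_B */19 -> active={job_A:*/6, job_B:*/19, job_E:*/19}
Final interval of job_E = 19
Next fire of job_E after T=284: (284//19+1)*19 = 285

Answer: interval=19 next_fire=285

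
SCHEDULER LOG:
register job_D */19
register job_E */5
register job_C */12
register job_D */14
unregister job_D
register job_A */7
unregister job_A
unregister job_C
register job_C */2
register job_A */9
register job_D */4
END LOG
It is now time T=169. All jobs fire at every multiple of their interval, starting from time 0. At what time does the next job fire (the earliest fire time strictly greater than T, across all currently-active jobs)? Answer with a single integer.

Op 1: register job_D */19 -> active={job_D:*/19}
Op 2: register job_E */5 -> active={job_D:*/19, job_E:*/5}
Op 3: register job_C */12 -> active={job_C:*/12, job_D:*/19, job_E:*/5}
Op 4: register job_D */14 -> active={job_C:*/12, job_D:*/14, job_E:*/5}
Op 5: unregister job_D -> active={job_C:*/12, job_E:*/5}
Op 6: register job_A */7 -> active={job_A:*/7, job_C:*/12, job_E:*/5}
Op 7: unregister job_A -> active={job_C:*/12, job_E:*/5}
Op 8: unregister job_C -> active={job_E:*/5}
Op 9: register job_C */2 -> active={job_C:*/2, job_E:*/5}
Op 10: register job_A */9 -> active={job_A:*/9, job_C:*/2, job_E:*/5}
Op 11: register job_D */4 -> active={job_A:*/9, job_C:*/2, job_D:*/4, job_E:*/5}
  job_A: interval 9, next fire after T=169 is 171
  job_C: interval 2, next fire after T=169 is 170
  job_D: interval 4, next fire after T=169 is 172
  job_E: interval 5, next fire after T=169 is 170
Earliest fire time = 170 (job job_C)

Answer: 170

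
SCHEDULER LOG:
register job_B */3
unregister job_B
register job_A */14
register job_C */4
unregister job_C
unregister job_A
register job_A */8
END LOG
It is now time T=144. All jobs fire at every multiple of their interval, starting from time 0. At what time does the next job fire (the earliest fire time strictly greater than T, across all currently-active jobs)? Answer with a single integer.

Op 1: register job_B */3 -> active={job_B:*/3}
Op 2: unregister job_B -> active={}
Op 3: register job_A */14 -> active={job_A:*/14}
Op 4: register job_C */4 -> active={job_A:*/14, job_C:*/4}
Op 5: unregister job_C -> active={job_A:*/14}
Op 6: unregister job_A -> active={}
Op 7: register job_A */8 -> active={job_A:*/8}
  job_A: interval 8, next fire after T=144 is 152
Earliest fire time = 152 (job job_A)

Answer: 152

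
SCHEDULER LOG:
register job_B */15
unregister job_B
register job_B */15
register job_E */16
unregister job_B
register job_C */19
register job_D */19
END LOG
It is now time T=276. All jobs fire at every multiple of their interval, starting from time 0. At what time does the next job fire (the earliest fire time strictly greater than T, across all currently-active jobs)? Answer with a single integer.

Answer: 285

Derivation:
Op 1: register job_B */15 -> active={job_B:*/15}
Op 2: unregister job_B -> active={}
Op 3: register job_B */15 -> active={job_B:*/15}
Op 4: register job_E */16 -> active={job_B:*/15, job_E:*/16}
Op 5: unregister job_B -> active={job_E:*/16}
Op 6: register job_C */19 -> active={job_C:*/19, job_E:*/16}
Op 7: register job_D */19 -> active={job_C:*/19, job_D:*/19, job_E:*/16}
  job_C: interval 19, next fire after T=276 is 285
  job_D: interval 19, next fire after T=276 is 285
  job_E: interval 16, next fire after T=276 is 288
Earliest fire time = 285 (job job_C)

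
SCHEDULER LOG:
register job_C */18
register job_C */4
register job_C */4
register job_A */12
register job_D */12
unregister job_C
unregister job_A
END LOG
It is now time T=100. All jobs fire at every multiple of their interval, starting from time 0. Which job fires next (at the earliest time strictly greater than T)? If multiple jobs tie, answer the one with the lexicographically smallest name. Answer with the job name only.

Op 1: register job_C */18 -> active={job_C:*/18}
Op 2: register job_C */4 -> active={job_C:*/4}
Op 3: register job_C */4 -> active={job_C:*/4}
Op 4: register job_A */12 -> active={job_A:*/12, job_C:*/4}
Op 5: register job_D */12 -> active={job_A:*/12, job_C:*/4, job_D:*/12}
Op 6: unregister job_C -> active={job_A:*/12, job_D:*/12}
Op 7: unregister job_A -> active={job_D:*/12}
  job_D: interval 12, next fire after T=100 is 108
Earliest = 108, winner (lex tiebreak) = job_D

Answer: job_D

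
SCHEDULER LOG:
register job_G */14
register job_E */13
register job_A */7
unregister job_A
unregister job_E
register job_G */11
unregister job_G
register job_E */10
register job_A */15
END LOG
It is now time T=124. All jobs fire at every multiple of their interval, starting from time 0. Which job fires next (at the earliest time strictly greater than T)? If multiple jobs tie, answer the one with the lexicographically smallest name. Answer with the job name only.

Answer: job_E

Derivation:
Op 1: register job_G */14 -> active={job_G:*/14}
Op 2: register job_E */13 -> active={job_E:*/13, job_G:*/14}
Op 3: register job_A */7 -> active={job_A:*/7, job_E:*/13, job_G:*/14}
Op 4: unregister job_A -> active={job_E:*/13, job_G:*/14}
Op 5: unregister job_E -> active={job_G:*/14}
Op 6: register job_G */11 -> active={job_G:*/11}
Op 7: unregister job_G -> active={}
Op 8: register job_E */10 -> active={job_E:*/10}
Op 9: register job_A */15 -> active={job_A:*/15, job_E:*/10}
  job_A: interval 15, next fire after T=124 is 135
  job_E: interval 10, next fire after T=124 is 130
Earliest = 130, winner (lex tiebreak) = job_E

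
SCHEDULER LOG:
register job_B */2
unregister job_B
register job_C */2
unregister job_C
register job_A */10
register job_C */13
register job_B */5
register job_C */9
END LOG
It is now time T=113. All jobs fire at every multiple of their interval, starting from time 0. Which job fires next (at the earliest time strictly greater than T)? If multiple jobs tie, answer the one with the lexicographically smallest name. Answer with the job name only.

Op 1: register job_B */2 -> active={job_B:*/2}
Op 2: unregister job_B -> active={}
Op 3: register job_C */2 -> active={job_C:*/2}
Op 4: unregister job_C -> active={}
Op 5: register job_A */10 -> active={job_A:*/10}
Op 6: register job_C */13 -> active={job_A:*/10, job_C:*/13}
Op 7: register job_B */5 -> active={job_A:*/10, job_B:*/5, job_C:*/13}
Op 8: register job_C */9 -> active={job_A:*/10, job_B:*/5, job_C:*/9}
  job_A: interval 10, next fire after T=113 is 120
  job_B: interval 5, next fire after T=113 is 115
  job_C: interval 9, next fire after T=113 is 117
Earliest = 115, winner (lex tiebreak) = job_B

Answer: job_B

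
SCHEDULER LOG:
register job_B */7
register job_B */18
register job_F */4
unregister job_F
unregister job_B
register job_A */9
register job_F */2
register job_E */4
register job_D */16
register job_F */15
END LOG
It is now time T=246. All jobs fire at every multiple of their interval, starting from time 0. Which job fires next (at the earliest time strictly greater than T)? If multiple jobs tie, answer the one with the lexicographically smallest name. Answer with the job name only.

Op 1: register job_B */7 -> active={job_B:*/7}
Op 2: register job_B */18 -> active={job_B:*/18}
Op 3: register job_F */4 -> active={job_B:*/18, job_F:*/4}
Op 4: unregister job_F -> active={job_B:*/18}
Op 5: unregister job_B -> active={}
Op 6: register job_A */9 -> active={job_A:*/9}
Op 7: register job_F */2 -> active={job_A:*/9, job_F:*/2}
Op 8: register job_E */4 -> active={job_A:*/9, job_E:*/4, job_F:*/2}
Op 9: register job_D */16 -> active={job_A:*/9, job_D:*/16, job_E:*/4, job_F:*/2}
Op 10: register job_F */15 -> active={job_A:*/9, job_D:*/16, job_E:*/4, job_F:*/15}
  job_A: interval 9, next fire after T=246 is 252
  job_D: interval 16, next fire after T=246 is 256
  job_E: interval 4, next fire after T=246 is 248
  job_F: interval 15, next fire after T=246 is 255
Earliest = 248, winner (lex tiebreak) = job_E

Answer: job_E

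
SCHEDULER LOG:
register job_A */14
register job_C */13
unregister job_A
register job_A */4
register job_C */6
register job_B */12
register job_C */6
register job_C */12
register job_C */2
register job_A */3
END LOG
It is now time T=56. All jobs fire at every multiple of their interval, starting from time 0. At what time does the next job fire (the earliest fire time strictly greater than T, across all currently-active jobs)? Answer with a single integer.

Op 1: register job_A */14 -> active={job_A:*/14}
Op 2: register job_C */13 -> active={job_A:*/14, job_C:*/13}
Op 3: unregister job_A -> active={job_C:*/13}
Op 4: register job_A */4 -> active={job_A:*/4, job_C:*/13}
Op 5: register job_C */6 -> active={job_A:*/4, job_C:*/6}
Op 6: register job_B */12 -> active={job_A:*/4, job_B:*/12, job_C:*/6}
Op 7: register job_C */6 -> active={job_A:*/4, job_B:*/12, job_C:*/6}
Op 8: register job_C */12 -> active={job_A:*/4, job_B:*/12, job_C:*/12}
Op 9: register job_C */2 -> active={job_A:*/4, job_B:*/12, job_C:*/2}
Op 10: register job_A */3 -> active={job_A:*/3, job_B:*/12, job_C:*/2}
  job_A: interval 3, next fire after T=56 is 57
  job_B: interval 12, next fire after T=56 is 60
  job_C: interval 2, next fire after T=56 is 58
Earliest fire time = 57 (job job_A)

Answer: 57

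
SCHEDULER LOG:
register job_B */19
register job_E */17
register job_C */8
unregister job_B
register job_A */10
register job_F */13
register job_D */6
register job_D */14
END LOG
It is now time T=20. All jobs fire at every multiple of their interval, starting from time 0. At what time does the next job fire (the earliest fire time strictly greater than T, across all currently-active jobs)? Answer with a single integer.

Op 1: register job_B */19 -> active={job_B:*/19}
Op 2: register job_E */17 -> active={job_B:*/19, job_E:*/17}
Op 3: register job_C */8 -> active={job_B:*/19, job_C:*/8, job_E:*/17}
Op 4: unregister job_B -> active={job_C:*/8, job_E:*/17}
Op 5: register job_A */10 -> active={job_A:*/10, job_C:*/8, job_E:*/17}
Op 6: register job_F */13 -> active={job_A:*/10, job_C:*/8, job_E:*/17, job_F:*/13}
Op 7: register job_D */6 -> active={job_A:*/10, job_C:*/8, job_D:*/6, job_E:*/17, job_F:*/13}
Op 8: register job_D */14 -> active={job_A:*/10, job_C:*/8, job_D:*/14, job_E:*/17, job_F:*/13}
  job_A: interval 10, next fire after T=20 is 30
  job_C: interval 8, next fire after T=20 is 24
  job_D: interval 14, next fire after T=20 is 28
  job_E: interval 17, next fire after T=20 is 34
  job_F: interval 13, next fire after T=20 is 26
Earliest fire time = 24 (job job_C)

Answer: 24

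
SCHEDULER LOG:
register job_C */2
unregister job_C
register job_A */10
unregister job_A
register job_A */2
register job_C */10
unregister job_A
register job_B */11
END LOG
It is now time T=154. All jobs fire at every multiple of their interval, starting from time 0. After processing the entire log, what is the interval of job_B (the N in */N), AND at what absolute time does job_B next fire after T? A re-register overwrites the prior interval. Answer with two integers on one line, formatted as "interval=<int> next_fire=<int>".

Op 1: register job_C */2 -> active={job_C:*/2}
Op 2: unregister job_C -> active={}
Op 3: register job_A */10 -> active={job_A:*/10}
Op 4: unregister job_A -> active={}
Op 5: register job_A */2 -> active={job_A:*/2}
Op 6: register job_C */10 -> active={job_A:*/2, job_C:*/10}
Op 7: unregister job_A -> active={job_C:*/10}
Op 8: register job_B */11 -> active={job_B:*/11, job_C:*/10}
Final interval of job_B = 11
Next fire of job_B after T=154: (154//11+1)*11 = 165

Answer: interval=11 next_fire=165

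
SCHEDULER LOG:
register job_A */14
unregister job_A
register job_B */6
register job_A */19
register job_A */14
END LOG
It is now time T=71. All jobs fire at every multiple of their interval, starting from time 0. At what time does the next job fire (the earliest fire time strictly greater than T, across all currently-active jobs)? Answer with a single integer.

Op 1: register job_A */14 -> active={job_A:*/14}
Op 2: unregister job_A -> active={}
Op 3: register job_B */6 -> active={job_B:*/6}
Op 4: register job_A */19 -> active={job_A:*/19, job_B:*/6}
Op 5: register job_A */14 -> active={job_A:*/14, job_B:*/6}
  job_A: interval 14, next fire after T=71 is 84
  job_B: interval 6, next fire after T=71 is 72
Earliest fire time = 72 (job job_B)

Answer: 72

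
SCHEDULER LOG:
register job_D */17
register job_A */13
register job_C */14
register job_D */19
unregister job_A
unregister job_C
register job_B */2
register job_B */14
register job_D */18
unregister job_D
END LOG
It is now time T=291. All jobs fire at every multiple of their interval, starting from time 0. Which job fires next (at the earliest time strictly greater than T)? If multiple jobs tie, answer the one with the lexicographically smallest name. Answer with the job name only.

Op 1: register job_D */17 -> active={job_D:*/17}
Op 2: register job_A */13 -> active={job_A:*/13, job_D:*/17}
Op 3: register job_C */14 -> active={job_A:*/13, job_C:*/14, job_D:*/17}
Op 4: register job_D */19 -> active={job_A:*/13, job_C:*/14, job_D:*/19}
Op 5: unregister job_A -> active={job_C:*/14, job_D:*/19}
Op 6: unregister job_C -> active={job_D:*/19}
Op 7: register job_B */2 -> active={job_B:*/2, job_D:*/19}
Op 8: register job_B */14 -> active={job_B:*/14, job_D:*/19}
Op 9: register job_D */18 -> active={job_B:*/14, job_D:*/18}
Op 10: unregister job_D -> active={job_B:*/14}
  job_B: interval 14, next fire after T=291 is 294
Earliest = 294, winner (lex tiebreak) = job_B

Answer: job_B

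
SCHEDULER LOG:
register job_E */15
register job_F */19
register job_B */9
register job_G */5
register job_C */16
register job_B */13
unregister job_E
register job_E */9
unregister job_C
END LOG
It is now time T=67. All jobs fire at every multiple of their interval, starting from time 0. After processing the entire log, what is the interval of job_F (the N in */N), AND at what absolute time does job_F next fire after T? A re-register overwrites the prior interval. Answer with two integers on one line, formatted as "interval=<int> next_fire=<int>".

Answer: interval=19 next_fire=76

Derivation:
Op 1: register job_E */15 -> active={job_E:*/15}
Op 2: register job_F */19 -> active={job_E:*/15, job_F:*/19}
Op 3: register job_B */9 -> active={job_B:*/9, job_E:*/15, job_F:*/19}
Op 4: register job_G */5 -> active={job_B:*/9, job_E:*/15, job_F:*/19, job_G:*/5}
Op 5: register job_C */16 -> active={job_B:*/9, job_C:*/16, job_E:*/15, job_F:*/19, job_G:*/5}
Op 6: register job_B */13 -> active={job_B:*/13, job_C:*/16, job_E:*/15, job_F:*/19, job_G:*/5}
Op 7: unregister job_E -> active={job_B:*/13, job_C:*/16, job_F:*/19, job_G:*/5}
Op 8: register job_E */9 -> active={job_B:*/13, job_C:*/16, job_E:*/9, job_F:*/19, job_G:*/5}
Op 9: unregister job_C -> active={job_B:*/13, job_E:*/9, job_F:*/19, job_G:*/5}
Final interval of job_F = 19
Next fire of job_F after T=67: (67//19+1)*19 = 76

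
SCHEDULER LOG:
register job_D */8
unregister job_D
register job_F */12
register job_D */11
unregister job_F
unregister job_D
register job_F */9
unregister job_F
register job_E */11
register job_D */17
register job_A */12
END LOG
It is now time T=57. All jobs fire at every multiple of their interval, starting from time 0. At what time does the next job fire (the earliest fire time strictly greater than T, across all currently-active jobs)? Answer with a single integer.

Answer: 60

Derivation:
Op 1: register job_D */8 -> active={job_D:*/8}
Op 2: unregister job_D -> active={}
Op 3: register job_F */12 -> active={job_F:*/12}
Op 4: register job_D */11 -> active={job_D:*/11, job_F:*/12}
Op 5: unregister job_F -> active={job_D:*/11}
Op 6: unregister job_D -> active={}
Op 7: register job_F */9 -> active={job_F:*/9}
Op 8: unregister job_F -> active={}
Op 9: register job_E */11 -> active={job_E:*/11}
Op 10: register job_D */17 -> active={job_D:*/17, job_E:*/11}
Op 11: register job_A */12 -> active={job_A:*/12, job_D:*/17, job_E:*/11}
  job_A: interval 12, next fire after T=57 is 60
  job_D: interval 17, next fire after T=57 is 68
  job_E: interval 11, next fire after T=57 is 66
Earliest fire time = 60 (job job_A)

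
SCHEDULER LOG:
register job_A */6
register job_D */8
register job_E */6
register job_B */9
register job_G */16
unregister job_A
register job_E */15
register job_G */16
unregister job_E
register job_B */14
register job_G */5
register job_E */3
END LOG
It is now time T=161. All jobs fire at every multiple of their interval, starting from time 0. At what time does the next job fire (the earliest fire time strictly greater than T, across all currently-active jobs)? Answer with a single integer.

Answer: 162

Derivation:
Op 1: register job_A */6 -> active={job_A:*/6}
Op 2: register job_D */8 -> active={job_A:*/6, job_D:*/8}
Op 3: register job_E */6 -> active={job_A:*/6, job_D:*/8, job_E:*/6}
Op 4: register job_B */9 -> active={job_A:*/6, job_B:*/9, job_D:*/8, job_E:*/6}
Op 5: register job_G */16 -> active={job_A:*/6, job_B:*/9, job_D:*/8, job_E:*/6, job_G:*/16}
Op 6: unregister job_A -> active={job_B:*/9, job_D:*/8, job_E:*/6, job_G:*/16}
Op 7: register job_E */15 -> active={job_B:*/9, job_D:*/8, job_E:*/15, job_G:*/16}
Op 8: register job_G */16 -> active={job_B:*/9, job_D:*/8, job_E:*/15, job_G:*/16}
Op 9: unregister job_E -> active={job_B:*/9, job_D:*/8, job_G:*/16}
Op 10: register job_B */14 -> active={job_B:*/14, job_D:*/8, job_G:*/16}
Op 11: register job_G */5 -> active={job_B:*/14, job_D:*/8, job_G:*/5}
Op 12: register job_E */3 -> active={job_B:*/14, job_D:*/8, job_E:*/3, job_G:*/5}
  job_B: interval 14, next fire after T=161 is 168
  job_D: interval 8, next fire after T=161 is 168
  job_E: interval 3, next fire after T=161 is 162
  job_G: interval 5, next fire after T=161 is 165
Earliest fire time = 162 (job job_E)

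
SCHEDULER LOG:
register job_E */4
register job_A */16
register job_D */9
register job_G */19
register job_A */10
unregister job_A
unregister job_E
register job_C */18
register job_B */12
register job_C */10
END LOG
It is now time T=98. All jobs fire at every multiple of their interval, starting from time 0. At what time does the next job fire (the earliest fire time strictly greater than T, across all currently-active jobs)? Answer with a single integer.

Op 1: register job_E */4 -> active={job_E:*/4}
Op 2: register job_A */16 -> active={job_A:*/16, job_E:*/4}
Op 3: register job_D */9 -> active={job_A:*/16, job_D:*/9, job_E:*/4}
Op 4: register job_G */19 -> active={job_A:*/16, job_D:*/9, job_E:*/4, job_G:*/19}
Op 5: register job_A */10 -> active={job_A:*/10, job_D:*/9, job_E:*/4, job_G:*/19}
Op 6: unregister job_A -> active={job_D:*/9, job_E:*/4, job_G:*/19}
Op 7: unregister job_E -> active={job_D:*/9, job_G:*/19}
Op 8: register job_C */18 -> active={job_C:*/18, job_D:*/9, job_G:*/19}
Op 9: register job_B */12 -> active={job_B:*/12, job_C:*/18, job_D:*/9, job_G:*/19}
Op 10: register job_C */10 -> active={job_B:*/12, job_C:*/10, job_D:*/9, job_G:*/19}
  job_B: interval 12, next fire after T=98 is 108
  job_C: interval 10, next fire after T=98 is 100
  job_D: interval 9, next fire after T=98 is 99
  job_G: interval 19, next fire after T=98 is 114
Earliest fire time = 99 (job job_D)

Answer: 99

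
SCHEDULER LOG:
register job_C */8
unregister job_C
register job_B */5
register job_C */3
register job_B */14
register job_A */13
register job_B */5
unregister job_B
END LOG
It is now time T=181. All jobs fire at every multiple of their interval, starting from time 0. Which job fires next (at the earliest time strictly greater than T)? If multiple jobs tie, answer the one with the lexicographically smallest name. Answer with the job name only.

Op 1: register job_C */8 -> active={job_C:*/8}
Op 2: unregister job_C -> active={}
Op 3: register job_B */5 -> active={job_B:*/5}
Op 4: register job_C */3 -> active={job_B:*/5, job_C:*/3}
Op 5: register job_B */14 -> active={job_B:*/14, job_C:*/3}
Op 6: register job_A */13 -> active={job_A:*/13, job_B:*/14, job_C:*/3}
Op 7: register job_B */5 -> active={job_A:*/13, job_B:*/5, job_C:*/3}
Op 8: unregister job_B -> active={job_A:*/13, job_C:*/3}
  job_A: interval 13, next fire after T=181 is 182
  job_C: interval 3, next fire after T=181 is 183
Earliest = 182, winner (lex tiebreak) = job_A

Answer: job_A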